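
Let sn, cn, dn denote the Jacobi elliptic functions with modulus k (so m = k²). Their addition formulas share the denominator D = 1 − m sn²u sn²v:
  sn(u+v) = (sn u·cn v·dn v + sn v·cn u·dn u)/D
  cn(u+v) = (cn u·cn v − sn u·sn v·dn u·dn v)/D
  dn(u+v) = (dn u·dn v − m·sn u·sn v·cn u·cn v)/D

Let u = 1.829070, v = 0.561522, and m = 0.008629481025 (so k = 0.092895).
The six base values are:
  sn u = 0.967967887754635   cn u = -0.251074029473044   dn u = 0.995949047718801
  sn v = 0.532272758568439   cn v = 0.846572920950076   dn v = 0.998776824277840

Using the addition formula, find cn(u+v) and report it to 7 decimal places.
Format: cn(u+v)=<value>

m = k² = 0.008629481025
D = 1 − m·sn²u·sn²v = 0.9977092639134228
cn(u+v) = (cn u·cn v − sn u·sn v·dn u·dn v)/D = -0.7250606135454927/0.9977092639134228 = -0.7267253495286885

cn(u+v)=-0.7267253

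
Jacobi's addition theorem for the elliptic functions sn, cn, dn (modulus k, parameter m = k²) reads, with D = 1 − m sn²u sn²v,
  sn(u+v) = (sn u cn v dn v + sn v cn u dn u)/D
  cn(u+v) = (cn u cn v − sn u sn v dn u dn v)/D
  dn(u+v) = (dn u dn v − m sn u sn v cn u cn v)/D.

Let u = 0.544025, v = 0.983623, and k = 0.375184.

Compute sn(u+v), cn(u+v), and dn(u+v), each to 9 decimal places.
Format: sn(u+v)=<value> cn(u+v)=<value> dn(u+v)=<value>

sn(u+v)=0.995418346 cn(u+v)=0.095615457 dn(u+v)=0.927644256

sn u = 0.5145395866021226, cn u = 0.8574666254842323, dn u = 0.9811895066544684
sn v = 0.8222054795783017, cn v = 0.5691907846683877, dn v = 0.9512313668870247
m = k² = 0.140763033856
D = 1 − m·sn²u·sn²v = 0.9748065909154924
sn(u+v) = (sn u·cn v·dn v + sn v·cn u·dn u)/D = 0.970340364800516/0.9748065909154924 = 0.9954183464118949
cn(u+v) = (cn u·cn v − sn u·sn v·dn u·dn v)/D = 0.09320657772435235/0.9748065909154924 = 0.09561545704857937
dn(u+v) = (dn u·dn v − m·sn u·sn v·cn u·cn v)/D = 0.9042737350565201/0.9748065909154924 = 0.9276442562901312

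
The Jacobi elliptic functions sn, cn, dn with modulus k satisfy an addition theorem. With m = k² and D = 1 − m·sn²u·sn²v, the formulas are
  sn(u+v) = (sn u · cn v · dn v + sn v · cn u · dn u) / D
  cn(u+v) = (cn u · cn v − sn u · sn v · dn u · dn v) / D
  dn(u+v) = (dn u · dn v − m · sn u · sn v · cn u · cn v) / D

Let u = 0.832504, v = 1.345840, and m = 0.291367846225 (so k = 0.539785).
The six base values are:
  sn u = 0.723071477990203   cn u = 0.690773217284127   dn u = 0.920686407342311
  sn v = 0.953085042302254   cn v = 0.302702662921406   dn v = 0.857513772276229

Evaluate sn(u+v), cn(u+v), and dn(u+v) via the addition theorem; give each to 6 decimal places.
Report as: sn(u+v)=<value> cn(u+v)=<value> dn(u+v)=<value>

m = k² = 0.291367846225
D = 1 − m·sn²u·sn²v = 0.8616218905199307
sn(u+v) = (sn u·cn v·dn v + sn v·cn u·dn u)/D = 0.7938371728011065/0.8616218905199307 = 0.921328928077813
cn(u+v) = (cn u·cn v − sn u·sn v·dn u·dn v)/D = -0.3349848135397865/0.8616218905199307 = -0.3887840098139171
dn(u+v) = (dn u·dn v − m·sn u·sn v·cn u·cn v)/D = 0.7475151061086073/0.8616218905199307 = 0.8675674496356313

sn(u+v)=0.921329 cn(u+v)=-0.388784 dn(u+v)=0.867567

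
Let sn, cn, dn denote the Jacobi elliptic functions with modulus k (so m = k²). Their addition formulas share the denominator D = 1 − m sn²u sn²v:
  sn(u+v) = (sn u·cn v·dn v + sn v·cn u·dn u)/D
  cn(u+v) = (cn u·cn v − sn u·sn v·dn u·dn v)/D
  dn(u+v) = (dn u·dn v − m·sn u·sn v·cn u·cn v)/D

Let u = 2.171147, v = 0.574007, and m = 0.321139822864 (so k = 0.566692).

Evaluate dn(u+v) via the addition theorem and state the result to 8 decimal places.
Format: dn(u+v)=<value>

sn u = 0.9322648998114448, cn u = -0.3617763903014633, dn u = 0.8490533844912328
sn v = 0.5350505999220825, cn v = 0.8448200136851752, dn v = 0.9529241135856543
m = k² = 0.321139822864
D = 1 − m·sn²u·sn²v = 0.92009710026432
dn(u+v) = (dn u·dn v − m·sn u·sn v·cn u·cn v)/D = 0.858042469529338/0.92009710026432 = 0.9325564326665574

dn(u+v)=0.93255643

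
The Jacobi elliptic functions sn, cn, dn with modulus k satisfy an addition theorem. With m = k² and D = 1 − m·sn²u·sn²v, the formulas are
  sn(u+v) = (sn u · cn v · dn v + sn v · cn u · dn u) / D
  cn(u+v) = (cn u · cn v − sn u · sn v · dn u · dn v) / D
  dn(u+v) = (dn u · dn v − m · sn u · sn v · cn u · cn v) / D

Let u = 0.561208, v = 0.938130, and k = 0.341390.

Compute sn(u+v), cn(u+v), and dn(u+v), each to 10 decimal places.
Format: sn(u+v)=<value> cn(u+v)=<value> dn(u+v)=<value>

sn(u+v)=0.9935899643 cn(u+v)=0.1130441631 dn(u+v)=0.9407136768

sn u = 0.5294812275719291, cn u = 0.848321654591537, dn u = 0.9835273094085436
sn v = 0.798448262636735, cn v = 0.6020634284627986, dn v = 0.962132483438013
m = k² = 0.1165471321
D = 1 − m·sn²u·sn²v = 0.9791696634952512
sn(u+v) = (sn u·cn v·dn v + sn v·cn u·dn u)/D = 0.972893151008838/0.9791696634952512 = 0.9935899643132238
cn(u+v) = (cn u·cn v − sn u·sn v·dn u·dn v)/D = 0.1106894151646751/0.9791696634952512 = 0.1130441631224127
dn(u+v) = (dn u·dn v − m·sn u·sn v·cn u·cn v)/D = 0.9211182943471187/0.9791696634952512 = 0.9407136767892585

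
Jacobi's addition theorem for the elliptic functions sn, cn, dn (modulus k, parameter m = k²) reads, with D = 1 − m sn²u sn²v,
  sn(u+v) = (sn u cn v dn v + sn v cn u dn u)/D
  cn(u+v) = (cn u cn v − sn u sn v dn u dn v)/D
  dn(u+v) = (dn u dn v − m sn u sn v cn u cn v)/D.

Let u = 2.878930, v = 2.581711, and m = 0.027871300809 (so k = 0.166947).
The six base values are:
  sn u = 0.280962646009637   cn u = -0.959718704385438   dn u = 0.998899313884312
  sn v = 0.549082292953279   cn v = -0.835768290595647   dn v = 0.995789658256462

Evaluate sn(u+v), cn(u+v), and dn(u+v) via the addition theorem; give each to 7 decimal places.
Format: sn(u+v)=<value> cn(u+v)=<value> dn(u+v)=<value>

m = k² = 0.027871300809
D = 1 − m·sn²u·sn²v = 0.9993366705421137
sn(u+v) = (sn u·cn v·dn v + sn v·cn u·dn u)/D = -0.7602155235503032/0.9993366705421137 = -0.7607201316228157
cn(u+v) = (cn u·cn v − sn u·sn v·dn u·dn v)/D = 0.6486494730155383/0.9993366705421137 = 0.6490800269179186
dn(u+v) = (dn u·dn v − m·sn u·sn v·cn u·cn v)/D = 0.9912447659015904/0.9993366705421137 = 0.9919027241979085

sn(u+v)=-0.7607201 cn(u+v)=0.6490800 dn(u+v)=0.9919027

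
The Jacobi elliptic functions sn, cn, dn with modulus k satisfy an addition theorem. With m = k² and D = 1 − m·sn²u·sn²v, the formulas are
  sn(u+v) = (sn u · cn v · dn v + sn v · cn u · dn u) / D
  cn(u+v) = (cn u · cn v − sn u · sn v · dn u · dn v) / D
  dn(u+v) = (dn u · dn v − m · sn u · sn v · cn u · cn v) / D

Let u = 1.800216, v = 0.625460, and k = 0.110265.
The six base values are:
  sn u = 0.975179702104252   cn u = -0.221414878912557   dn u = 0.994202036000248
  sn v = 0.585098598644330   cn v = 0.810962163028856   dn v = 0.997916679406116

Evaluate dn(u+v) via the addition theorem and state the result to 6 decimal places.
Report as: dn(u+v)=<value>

dn(u+v)=0.997324

m = k² = 0.012158370225
D = 1 − m·sn²u·sn²v = 0.9960417539627964
dn(u+v) = (dn u·dn v − m·sn u·sn v·cn u·cn v)/D = 0.9933764456744605/0.9960417539627964 = 0.9973240998404617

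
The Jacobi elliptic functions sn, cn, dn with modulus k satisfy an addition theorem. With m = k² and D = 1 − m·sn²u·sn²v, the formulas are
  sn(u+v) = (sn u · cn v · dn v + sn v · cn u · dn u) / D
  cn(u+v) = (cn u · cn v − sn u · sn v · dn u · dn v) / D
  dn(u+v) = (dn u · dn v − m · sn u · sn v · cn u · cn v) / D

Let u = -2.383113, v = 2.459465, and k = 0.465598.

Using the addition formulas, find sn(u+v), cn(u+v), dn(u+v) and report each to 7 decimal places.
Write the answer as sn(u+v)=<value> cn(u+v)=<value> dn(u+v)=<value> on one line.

sn u = -0.799980953390536, cn u = -0.6000253946395678, dn u = 0.9280444212314601
sn v = 0.7552912819598213, cn v = -0.6553892579189025, dn v = 0.9361270000276711
m = k² = 0.216781497604
D = 1 − m·sn²u·sn²v = 0.9208573751469718
sn(u+v) = (sn u·cn v·dn v + sn v·cn u·dn u)/D = 0.07022626167933803/0.9208573751469718 = 0.0762618224870379
cn(u+v) = (cn u·cn v − sn u·sn v·dn u·dn v)/D = 0.9181756790141612/0.9208573751469718 = 0.9970878268392186
dn(u+v) = (dn u·dn v − m·sn u·sn v·cn u·cn v)/D = 0.920276696444024/0.9208573751469718 = 0.9993694151574177

sn(u+v)=0.0762618 cn(u+v)=0.9970878 dn(u+v)=0.9993694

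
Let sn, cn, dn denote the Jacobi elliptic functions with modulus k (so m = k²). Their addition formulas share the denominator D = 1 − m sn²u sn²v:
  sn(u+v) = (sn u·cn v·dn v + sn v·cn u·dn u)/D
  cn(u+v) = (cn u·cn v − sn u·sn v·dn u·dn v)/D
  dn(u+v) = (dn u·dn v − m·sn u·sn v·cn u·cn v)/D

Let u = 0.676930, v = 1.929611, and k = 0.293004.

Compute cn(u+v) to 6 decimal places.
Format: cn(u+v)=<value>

cn(u+v)=-0.823644

sn u = 0.6232455954505872, cn u = 0.7820261682011945, dn u = 0.9831847878117874
sn v = 0.9524461720331543, cn v = -0.3047068909286285, dn v = 0.9602706049411901
m = k² = 0.085851344016
D = 1 − m·sn²u·sn²v = 0.9697485346834349
cn(u+v) = (cn u·cn v − sn u·sn v·dn u·dn v)/D = -0.7987278840533819/0.9697485346834349 = -0.8236443319959426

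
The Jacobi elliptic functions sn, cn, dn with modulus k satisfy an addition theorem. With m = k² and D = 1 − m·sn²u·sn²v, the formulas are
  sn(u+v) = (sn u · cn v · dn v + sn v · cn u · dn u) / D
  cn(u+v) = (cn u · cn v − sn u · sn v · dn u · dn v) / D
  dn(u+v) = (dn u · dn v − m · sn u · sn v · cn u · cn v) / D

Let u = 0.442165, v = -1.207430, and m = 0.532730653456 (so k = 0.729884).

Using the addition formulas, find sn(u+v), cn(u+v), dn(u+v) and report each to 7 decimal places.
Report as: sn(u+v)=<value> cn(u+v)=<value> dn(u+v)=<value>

sn u = 0.4212437830665332, cn u = 0.9069474489890776, dn u = 0.9515612977894477
sn v = -0.8870907637365528, cn v = 0.4615950356029617, dn v = 0.7620880884558046
m = k² = 0.532730653456
D = 1 − m·sn²u·sn²v = 0.9256106420081874
sn(u+v) = (sn u·cn v·dn v + sn v·cn u·dn u)/D = -0.6173901177774991/0.9256106420081874 = -0.6670084479992809
cn(u+v) = (cn u·cn v − sn u·sn v·dn u·dn v)/D = 0.6896263503300137/0.9256106420081874 = 0.7450501528740133
dn(u+v) = (dn u·dn v − m·sn u·sn v·cn u·cn v)/D = 0.8085133396599153/0.9256106420081874 = 0.8734918365953312

sn(u+v)=-0.6670084 cn(u+v)=0.7450502 dn(u+v)=0.8734918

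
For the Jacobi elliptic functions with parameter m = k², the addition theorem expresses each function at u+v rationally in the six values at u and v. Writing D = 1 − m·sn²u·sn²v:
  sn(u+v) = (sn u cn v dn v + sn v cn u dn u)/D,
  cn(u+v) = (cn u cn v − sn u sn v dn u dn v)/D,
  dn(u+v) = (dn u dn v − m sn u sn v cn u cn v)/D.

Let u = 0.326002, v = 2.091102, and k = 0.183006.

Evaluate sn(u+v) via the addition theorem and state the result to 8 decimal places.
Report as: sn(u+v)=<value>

sn u = 0.3200788429231515, cn u = 0.9473909089245983, dn u = 0.9982829315227705
sn v = 0.8780521201599632, cn v = -0.4785650157320252, dn v = 0.9870051203156143
m = k² = 0.033491196036
D = 1 − m·sn²u·sn²v = 0.9973546375419161
sn(u+v) = (sn u·cn v·dn v + sn v·cn u·dn u)/D = 0.6792422381814966/0.9973546375419161 = 0.6810438460040248

sn(u+v)=0.68104385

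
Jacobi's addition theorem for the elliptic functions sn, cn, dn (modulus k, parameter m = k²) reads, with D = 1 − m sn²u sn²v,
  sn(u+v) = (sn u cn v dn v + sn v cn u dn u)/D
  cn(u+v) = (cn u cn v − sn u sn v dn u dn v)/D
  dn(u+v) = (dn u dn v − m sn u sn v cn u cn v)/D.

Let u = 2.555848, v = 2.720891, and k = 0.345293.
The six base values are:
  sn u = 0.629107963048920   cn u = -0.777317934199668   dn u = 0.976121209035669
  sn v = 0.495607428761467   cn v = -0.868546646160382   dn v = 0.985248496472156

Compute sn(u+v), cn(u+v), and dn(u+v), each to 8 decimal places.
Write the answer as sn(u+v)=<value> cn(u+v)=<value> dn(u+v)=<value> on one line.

m = k² = 0.119227255849
D = 1 − m·sn²u·sn²v = 0.9884095171680787
sn(u+v) = (sn u·cn v·dn v + sn v·cn u·dn u)/D = -0.9143946168626412/0.9884095171680787 = -0.9251171715570892
cn(u+v) = (cn u·cn v − sn u·sn v·dn u·dn v)/D = 0.3752810390641366/0.9884095171680787 = 0.3796817336799482
dn(u+v) = (dn u·dn v − m·sn u·sn v·cn u·cn v)/D = 0.9366244587380166/0.9884095171680787 = 0.9476076893933266

sn(u+v)=-0.92511717 cn(u+v)=0.37968173 dn(u+v)=0.94760769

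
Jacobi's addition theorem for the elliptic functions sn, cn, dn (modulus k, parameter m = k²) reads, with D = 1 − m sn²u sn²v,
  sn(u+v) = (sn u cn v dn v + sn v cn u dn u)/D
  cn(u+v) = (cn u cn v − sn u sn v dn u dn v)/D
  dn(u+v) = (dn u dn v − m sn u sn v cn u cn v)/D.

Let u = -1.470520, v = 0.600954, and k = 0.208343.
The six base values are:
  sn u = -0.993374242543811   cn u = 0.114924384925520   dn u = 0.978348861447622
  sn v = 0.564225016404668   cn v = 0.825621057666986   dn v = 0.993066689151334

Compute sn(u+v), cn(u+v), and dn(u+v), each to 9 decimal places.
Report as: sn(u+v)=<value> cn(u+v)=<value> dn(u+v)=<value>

m = k² = 0.043406805649
D = 1 − m·sn²u·sn²v = 0.9863639591917542
sn(u+v) = (sn u·cn v·dn v + sn v·cn u·dn u)/D = -0.7510250495106077/0.9863639591917542 = -0.7614076350944657
cn(u+v) = (cn u·cn v − sn u·sn v·dn u·dn v)/D = 0.6394335266468453/0.9863639591917542 = 0.6482734093111123
dn(u+v) = (dn u·dn v − m·sn u·sn v·cn u·cn v)/D = 0.9738740909475196/0.9863639591917542 = 0.9873374649105499

sn(u+v)=-0.761407635 cn(u+v)=0.648273409 dn(u+v)=0.987337465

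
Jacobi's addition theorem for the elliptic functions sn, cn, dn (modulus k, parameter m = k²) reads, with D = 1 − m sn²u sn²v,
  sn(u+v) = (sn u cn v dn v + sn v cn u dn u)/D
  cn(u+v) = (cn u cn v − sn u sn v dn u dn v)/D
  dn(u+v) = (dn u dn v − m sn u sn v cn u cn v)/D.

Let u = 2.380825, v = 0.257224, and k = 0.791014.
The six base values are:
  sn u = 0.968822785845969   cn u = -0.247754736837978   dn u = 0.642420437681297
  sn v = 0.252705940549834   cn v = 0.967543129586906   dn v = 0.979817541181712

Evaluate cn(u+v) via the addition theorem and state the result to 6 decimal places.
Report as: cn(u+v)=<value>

cn(u+v)=-0.409167

m = k² = 0.625703148196
D = 1 − m·sn²u·sn²v = 0.962495106918427
cn(u+v) = (cn u·cn v − sn u·sn v·dn u·dn v)/D = -0.3938210991572856/0.962495106918427 = -0.4091668584354295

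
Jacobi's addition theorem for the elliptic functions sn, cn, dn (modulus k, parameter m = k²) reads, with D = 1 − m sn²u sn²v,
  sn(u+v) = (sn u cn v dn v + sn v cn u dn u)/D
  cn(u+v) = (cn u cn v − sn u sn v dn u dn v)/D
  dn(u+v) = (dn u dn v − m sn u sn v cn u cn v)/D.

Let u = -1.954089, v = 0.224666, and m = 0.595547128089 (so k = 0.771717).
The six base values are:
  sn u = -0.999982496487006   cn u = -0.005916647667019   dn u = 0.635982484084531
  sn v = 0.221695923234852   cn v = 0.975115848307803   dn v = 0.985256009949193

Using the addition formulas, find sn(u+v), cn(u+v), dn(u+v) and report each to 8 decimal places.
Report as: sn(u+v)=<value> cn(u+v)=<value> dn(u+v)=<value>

m = k² = 0.595547128089
D = 1 − m·sn²u·sn²v = 0.9707304298085118
sn(u+v) = (sn u·cn v·dn v + sn v·cn u·dn u)/D = -0.961556149743416/0.9707304298085118 = -0.9905490960380159
cn(u+v) = (cn u·cn v − sn u·sn v·dn u·dn v)/D = 0.1331440507376709/0.9707304298085118 = 0.1371586247316211
dn(u+v) = (dn u·dn v − m·sn u·sn v·cn u·cn v)/D = 0.6258438397483631/0.9707304298085118 = 0.6447143517194761

sn(u+v)=-0.99054910 cn(u+v)=0.13715862 dn(u+v)=0.64471435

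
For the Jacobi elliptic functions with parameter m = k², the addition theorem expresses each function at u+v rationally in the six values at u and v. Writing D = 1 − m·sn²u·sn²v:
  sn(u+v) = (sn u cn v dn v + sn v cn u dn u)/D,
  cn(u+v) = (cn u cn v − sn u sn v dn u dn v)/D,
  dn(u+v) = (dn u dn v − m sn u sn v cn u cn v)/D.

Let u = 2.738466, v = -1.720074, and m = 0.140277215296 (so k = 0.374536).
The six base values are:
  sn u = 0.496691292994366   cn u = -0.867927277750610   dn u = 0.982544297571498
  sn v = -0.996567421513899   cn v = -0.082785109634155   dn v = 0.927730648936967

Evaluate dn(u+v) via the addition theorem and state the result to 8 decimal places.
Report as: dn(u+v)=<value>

m = k² = 0.140277215296
D = 1 − m·sn²u·sn²v = 0.9656304693840078
dn(u+v) = (dn u·dn v − m·sn u·sn v·cn u·cn v)/D = 0.9165254867178401/0.9656304693840078 = 0.9491472315517419

dn(u+v)=0.94914723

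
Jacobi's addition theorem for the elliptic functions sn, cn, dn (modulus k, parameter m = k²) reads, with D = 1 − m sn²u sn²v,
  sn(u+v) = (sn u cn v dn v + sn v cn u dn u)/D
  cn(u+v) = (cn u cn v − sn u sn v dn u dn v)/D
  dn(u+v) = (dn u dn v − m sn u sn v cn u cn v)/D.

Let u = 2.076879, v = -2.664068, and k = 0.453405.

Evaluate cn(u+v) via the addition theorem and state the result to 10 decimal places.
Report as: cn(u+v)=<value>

cn(u+v)=0.8360614035

sn u = 0.9317821889189034, cn u = -0.363017840351541, dn u = 0.9063747155647906
sn v = -0.6066116249974498, cn v = -0.7949983247894006, dn v = 0.9614325713394348
m = k² = 0.205576094025
D = 1 − m·sn²u·sn²v = 0.9343215527183431
cn(u+v) = (cn u·cn v − sn u·sn v·dn u·dn v)/D = 0.7811501887128136/0.9343215527183431 = 0.8360614035287016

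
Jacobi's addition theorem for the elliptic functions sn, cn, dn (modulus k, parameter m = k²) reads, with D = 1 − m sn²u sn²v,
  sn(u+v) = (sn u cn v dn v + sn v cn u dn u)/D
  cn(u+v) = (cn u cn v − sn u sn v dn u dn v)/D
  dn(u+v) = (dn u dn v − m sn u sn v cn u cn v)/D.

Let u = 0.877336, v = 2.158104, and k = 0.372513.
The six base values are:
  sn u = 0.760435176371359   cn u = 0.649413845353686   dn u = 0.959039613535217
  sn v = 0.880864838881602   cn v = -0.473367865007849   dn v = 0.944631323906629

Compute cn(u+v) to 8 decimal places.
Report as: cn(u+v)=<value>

m = k² = 0.138765935169
D = 1 − m·sn²u·sn²v = 0.9377376063311493
cn(u+v) = (cn u·cn v − sn u·sn v·dn u·dn v)/D = -0.9142462831588109/0.9377376063311493 = -0.9749489377265704

cn(u+v)=-0.97494894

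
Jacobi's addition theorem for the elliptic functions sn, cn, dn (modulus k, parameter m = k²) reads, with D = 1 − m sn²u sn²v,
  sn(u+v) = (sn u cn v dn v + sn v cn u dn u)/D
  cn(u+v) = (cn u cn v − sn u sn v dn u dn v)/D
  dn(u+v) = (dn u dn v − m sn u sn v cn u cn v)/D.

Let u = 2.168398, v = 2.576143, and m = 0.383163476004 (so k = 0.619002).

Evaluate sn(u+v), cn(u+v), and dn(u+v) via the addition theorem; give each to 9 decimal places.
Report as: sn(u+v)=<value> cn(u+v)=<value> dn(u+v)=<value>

sn(u+v)=-0.903487178 cn(u+v)=-0.428615118 dn(u+v)=0.828992062

sn u = 0.9494757370659982, cn u = -0.3138404446896216, dn u = 0.809059037752337
sn v = 0.7893431356308367, cn v = -0.61395228986663, dn v = 0.8725051139502141
m = k² = 0.383163476004
D = 1 − m·sn²u·sn²v = 0.7847795574591188
sn(u+v) = (sn u·cn v·dn v + sn v·cn u·dn u)/D = -0.7090382677164897/0.7847795574591188 = -0.9034871779944718
cn(u+v) = (cn u·cn v − sn u·sn v·dn u·dn v)/D = -0.3363683824608517/0.7847795574591188 = -0.4286151177916915
dn(u+v) = (dn u·dn v − m·sn u·sn v·cn u·cn v)/D = 0.6505760233250475/0.7847795574591188 = 0.8289920617089184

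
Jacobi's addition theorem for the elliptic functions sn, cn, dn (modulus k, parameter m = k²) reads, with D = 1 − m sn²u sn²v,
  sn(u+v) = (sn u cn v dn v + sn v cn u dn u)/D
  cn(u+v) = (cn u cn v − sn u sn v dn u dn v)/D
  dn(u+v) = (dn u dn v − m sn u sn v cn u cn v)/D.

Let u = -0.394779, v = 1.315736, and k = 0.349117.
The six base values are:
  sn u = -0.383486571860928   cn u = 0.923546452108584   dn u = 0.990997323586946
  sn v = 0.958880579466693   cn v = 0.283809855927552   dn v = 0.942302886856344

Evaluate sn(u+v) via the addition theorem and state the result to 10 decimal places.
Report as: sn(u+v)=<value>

m = k² = 0.121882679689
D = 1 − m·sn²u·sn²v = 0.9835194628621075
sn(u+v) = (sn u·cn v·dn v + sn v·cn u·dn u)/D = 0.7750405776916998/0.9835194628621075 = 0.7880276974247971

sn(u+v)=0.7880276974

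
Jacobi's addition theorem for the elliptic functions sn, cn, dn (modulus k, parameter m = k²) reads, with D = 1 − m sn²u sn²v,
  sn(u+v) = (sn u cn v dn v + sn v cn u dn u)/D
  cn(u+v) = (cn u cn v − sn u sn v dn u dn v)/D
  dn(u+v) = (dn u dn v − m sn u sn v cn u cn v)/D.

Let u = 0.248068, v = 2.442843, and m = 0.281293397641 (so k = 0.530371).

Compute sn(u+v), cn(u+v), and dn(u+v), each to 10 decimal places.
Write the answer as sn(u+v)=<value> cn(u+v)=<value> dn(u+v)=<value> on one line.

sn(u+v)=0.6441301955 cn(u+v)=-0.7649158720 dn(u+v)=0.9398352654

sn u = 0.2448467750994604, cn u = 0.9695617859236173, dn u = 0.9915323881585202
sn v = 0.8008582923256545, cn v = -0.5988539017266536, dn v = 0.9053097409988659
m = k² = 0.281293397641
D = 1 − m·sn²u·sn²v = 0.9891841745761986
sn(u+v) = (sn u·cn v·dn v + sn v·cn u·dn u)/D = 0.6371633957216167/0.9891841745761986 = 0.6441301954659758
cn(u+v) = (cn u·cn v − sn u·sn v·dn u·dn v)/D = -0.7566426754978163/0.9891841745761986 = -0.7649158720336269
dn(u+v) = (dn u·dn v − m·sn u·sn v·cn u·cn v)/D = 0.9296701712387927/0.9891841745761986 = 0.9398352653964528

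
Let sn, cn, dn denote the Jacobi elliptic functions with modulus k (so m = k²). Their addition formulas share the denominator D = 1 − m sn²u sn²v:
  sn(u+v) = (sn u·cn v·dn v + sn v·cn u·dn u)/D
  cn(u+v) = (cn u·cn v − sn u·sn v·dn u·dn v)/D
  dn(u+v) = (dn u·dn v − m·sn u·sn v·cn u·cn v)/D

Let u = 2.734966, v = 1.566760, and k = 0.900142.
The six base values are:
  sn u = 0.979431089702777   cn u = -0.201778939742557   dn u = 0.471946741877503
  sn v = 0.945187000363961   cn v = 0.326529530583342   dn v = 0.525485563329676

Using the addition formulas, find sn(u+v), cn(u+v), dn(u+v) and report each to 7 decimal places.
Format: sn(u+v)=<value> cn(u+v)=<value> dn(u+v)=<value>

sn(u+v)=0.2553870 cn(u+v)=-0.9668389 dn(u+v)=0.9732179

m = k² = 0.810255620164
D = 1 − m·sn²u·sn²v = 0.3056070497711019
sn(u+v) = (sn u·cn v·dn v + sn v·cn u·dn u)/D = 0.07804807507137753/0.3056070497711019 = 0.2553870243825695
cn(u+v) = (cn u·cn v − sn u·sn v·dn u·dn v)/D = -0.2954727852907089/0.3056070497711019 = -0.9668389047700847
dn(u+v) = (dn u·dn v − m·sn u·sn v·cn u·cn v)/D = 0.2974222505478522/0.3056070497711019 = 0.9732178978548433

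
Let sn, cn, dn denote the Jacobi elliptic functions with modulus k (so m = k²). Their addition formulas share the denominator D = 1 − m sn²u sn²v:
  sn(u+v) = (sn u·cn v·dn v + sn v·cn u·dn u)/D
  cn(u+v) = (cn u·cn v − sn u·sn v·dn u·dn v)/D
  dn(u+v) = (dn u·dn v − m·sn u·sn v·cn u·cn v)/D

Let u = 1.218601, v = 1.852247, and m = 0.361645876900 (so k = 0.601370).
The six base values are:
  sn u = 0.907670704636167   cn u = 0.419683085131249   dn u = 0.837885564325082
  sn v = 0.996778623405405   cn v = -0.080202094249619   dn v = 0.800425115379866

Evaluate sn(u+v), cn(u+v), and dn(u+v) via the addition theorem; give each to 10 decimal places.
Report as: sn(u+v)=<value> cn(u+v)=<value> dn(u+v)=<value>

sn(u+v)=0.4151391674 cn(u+v)=-0.9097579193 dn(u+v)=0.9683355609

m = k² = 0.3616458769
D = 1 − m·sn²u·sn²v = 0.7039687310375022
sn(u+v) = (sn u·cn v·dn v + sn v·cn u·dn u)/D = 0.2922449928609484/0.7039687310375022 = 0.4151391673750063
cn(u+v) = (cn u·cn v − sn u·sn v·dn u·dn v)/D = -0.640441127994022/0.7039687310375022 = -0.9097579192901739
dn(u+v) = (dn u·dn v − m·sn u·sn v·cn u·cn v)/D = 0.6816779560318275/0.7039687310375022 = 0.9683355609093279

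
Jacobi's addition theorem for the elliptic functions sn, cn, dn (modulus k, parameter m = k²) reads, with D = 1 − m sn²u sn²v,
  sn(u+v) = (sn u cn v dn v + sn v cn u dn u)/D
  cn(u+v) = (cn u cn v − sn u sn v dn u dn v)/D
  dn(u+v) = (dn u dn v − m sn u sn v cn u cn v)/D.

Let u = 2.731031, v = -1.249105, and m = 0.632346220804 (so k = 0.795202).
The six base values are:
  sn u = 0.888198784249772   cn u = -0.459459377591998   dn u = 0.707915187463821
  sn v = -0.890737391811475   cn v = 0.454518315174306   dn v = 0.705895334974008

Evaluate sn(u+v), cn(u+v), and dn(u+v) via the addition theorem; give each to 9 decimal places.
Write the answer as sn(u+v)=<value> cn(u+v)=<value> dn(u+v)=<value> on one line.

m = k² = 0.632346220804
D = 1 − m·sn²u·sn²v = 0.6042010446911533
sn(u+v) = (sn u·cn v·dn v + sn v·cn u·dn u)/D = 0.5746914969648107/0.6042010446911533 = 0.9511593897666514
cn(u+v) = (cn u·cn v − sn u·sn v·dn u·dn v)/D = 0.1865169850770327/0.6042010446911533 = 0.3087002028809364
dn(u+v) = (dn u·dn v − m·sn u·sn v·cn u·cn v)/D = 0.3952388085793595/0.6042010446911533 = 0.6541511506015218

sn(u+v)=0.951159390 cn(u+v)=0.308700203 dn(u+v)=0.654151151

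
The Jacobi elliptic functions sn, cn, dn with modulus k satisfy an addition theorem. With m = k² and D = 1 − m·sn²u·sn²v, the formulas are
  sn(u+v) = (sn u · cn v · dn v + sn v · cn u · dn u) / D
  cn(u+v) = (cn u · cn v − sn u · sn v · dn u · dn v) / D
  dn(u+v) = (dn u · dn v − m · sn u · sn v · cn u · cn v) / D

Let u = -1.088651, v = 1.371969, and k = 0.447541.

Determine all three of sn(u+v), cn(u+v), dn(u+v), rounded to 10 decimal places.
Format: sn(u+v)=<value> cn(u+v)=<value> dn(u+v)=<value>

sn u = -0.8697880715572877, cn u = 0.4934254863468794, dn u = 0.9211254631075083
sn v = 0.9668833441131395, cn v = 0.2552187275193422, dn v = 0.9015283992447332
m = k² = 0.200292946681
D = 1 − m·sn²u·sn²v = 0.8583421296023416
sn(u+v) = (sn u·cn v·dn v + sn v·cn u·dn u)/D = 0.2393281671026575/0.8583421296023416 = 0.2788260751147506
cn(u+v) = (cn u·cn v − sn u·sn v·dn u·dn v)/D = 0.8243016680084819/0.8583421296023416 = 0.9603416162158669
dn(u+v) = (dn u·dn v − m·sn u·sn v·cn u·cn v)/D = 0.8516330417174254/0.8583421296023416 = 0.9921836670326034

sn(u+v)=0.2788260751 cn(u+v)=0.9603416162 dn(u+v)=0.9921836670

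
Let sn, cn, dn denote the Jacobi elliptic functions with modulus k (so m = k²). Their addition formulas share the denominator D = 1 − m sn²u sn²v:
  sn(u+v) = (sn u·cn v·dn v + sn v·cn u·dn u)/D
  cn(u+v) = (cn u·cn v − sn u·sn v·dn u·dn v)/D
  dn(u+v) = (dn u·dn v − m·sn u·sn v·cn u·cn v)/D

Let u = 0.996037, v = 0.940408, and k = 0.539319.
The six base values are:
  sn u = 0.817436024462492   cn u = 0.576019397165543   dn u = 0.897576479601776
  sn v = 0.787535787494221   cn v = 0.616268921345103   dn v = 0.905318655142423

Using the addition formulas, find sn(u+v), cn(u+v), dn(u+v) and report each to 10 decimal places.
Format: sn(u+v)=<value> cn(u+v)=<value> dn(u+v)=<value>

sn(u+v)=0.9815556088 cn(u+v)=-0.1911768471 dn(u+v)=0.8483900756

m = k² = 0.290864983761
D = 1 − m·sn²u·sn²v = 0.8794576693679507
sn(u+v) = (sn u·cn v·dn v + sn v·cn u·dn u)/D = 0.863236608061613/0.8794576693679507 = 0.981555608790136
cn(u+v) = (cn u·cn v − sn u·sn v·dn u·dn v)/D = -0.1681319443543934/0.8794576693679507 = -0.191176847062152
dn(u+v) = (dn u·dn v − m·sn u·sn v·cn u·cn v)/D = 0.7461231585936803/0.8794576693679507 = 0.8483900755904541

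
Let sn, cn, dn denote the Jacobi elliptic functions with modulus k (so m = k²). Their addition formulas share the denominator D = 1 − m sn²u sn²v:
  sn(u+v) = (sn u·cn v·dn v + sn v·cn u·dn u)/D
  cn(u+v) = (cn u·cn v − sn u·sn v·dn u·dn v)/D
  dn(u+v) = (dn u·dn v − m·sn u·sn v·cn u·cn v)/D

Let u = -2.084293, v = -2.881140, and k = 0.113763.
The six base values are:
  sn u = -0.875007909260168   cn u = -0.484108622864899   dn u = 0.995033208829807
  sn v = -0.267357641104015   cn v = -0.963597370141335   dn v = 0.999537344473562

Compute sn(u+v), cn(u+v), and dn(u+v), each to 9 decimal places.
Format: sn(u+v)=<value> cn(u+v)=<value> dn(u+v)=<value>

sn(u+v)=0.972241146 cn(u+v)=0.233981099 dn(u+v)=0.993864437

m = k² = 0.012942020169
D = 1 − m·sn²u·sn²v = 0.9992917098027614
sn(u+v) = (sn u·cn v·dn v + sn v·cn u·dn u)/D = 0.9715525167209313/0.9992917098027614 = 0.9722411455937073
cn(u+v) = (cn u·cn v − sn u·sn v·dn u·dn v)/D = 0.2338153727489936/0.9992917098027614 = 0.2339810992679442
dn(u+v) = (dn u·dn v − m·sn u·sn v·cn u·cn v)/D = 0.9931604923002073/0.9992917098027614 = 0.993864436738133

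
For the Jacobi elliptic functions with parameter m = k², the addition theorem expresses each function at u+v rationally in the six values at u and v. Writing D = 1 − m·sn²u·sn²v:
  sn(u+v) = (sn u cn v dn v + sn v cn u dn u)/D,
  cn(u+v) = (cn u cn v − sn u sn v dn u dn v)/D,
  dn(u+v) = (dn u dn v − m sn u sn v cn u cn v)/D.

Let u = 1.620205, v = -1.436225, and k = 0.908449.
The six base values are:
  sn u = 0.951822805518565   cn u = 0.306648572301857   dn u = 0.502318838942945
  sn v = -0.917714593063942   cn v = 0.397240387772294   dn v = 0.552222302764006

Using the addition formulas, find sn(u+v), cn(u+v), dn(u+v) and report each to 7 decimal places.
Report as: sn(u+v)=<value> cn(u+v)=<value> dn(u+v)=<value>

sn(u+v)=0.1821085 cn(u+v)=0.9832784 dn(u+v)=0.9862205

m = k² = 0.825279585601
D = 1 − m·sn²u·sn²v = 0.3703073991098293
sn(u+v) = (sn u·cn v·dn v + sn v·cn u·dn u)/D = 0.06743611838806997/0.3703073991098293 = 0.182108482169618
cn(u+v) = (cn u·cn v − sn u·sn v·dn u·dn v)/D = 0.3641152836290131/0.3703073991098293 = 0.9832784451628531
dn(u+v) = (dn u·dn v − m·sn u·sn v·cn u·cn v)/D = 0.3652047420029222/0.3703073991098293 = 0.9862204829847494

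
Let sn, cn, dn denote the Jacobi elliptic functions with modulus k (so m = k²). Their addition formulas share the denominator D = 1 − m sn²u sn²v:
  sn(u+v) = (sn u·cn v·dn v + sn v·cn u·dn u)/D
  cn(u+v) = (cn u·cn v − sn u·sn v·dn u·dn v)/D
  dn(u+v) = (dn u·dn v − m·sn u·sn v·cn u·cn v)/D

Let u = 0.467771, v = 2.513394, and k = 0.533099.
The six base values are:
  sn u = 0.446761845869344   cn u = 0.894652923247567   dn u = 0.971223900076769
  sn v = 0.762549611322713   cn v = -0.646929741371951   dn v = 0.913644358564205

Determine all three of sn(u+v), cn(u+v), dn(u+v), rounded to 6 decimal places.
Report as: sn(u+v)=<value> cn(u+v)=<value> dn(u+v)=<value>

sn(u+v)=0.412114 cn(u+v)=-0.911132 dn(u+v)=0.975568

m = k² = 0.284194543801
D = 1 − m·sn²u·sn²v = 0.9670159411177361
sn(u+v) = (sn u·cn v·dn v + sn v·cn u·dn u)/D = 0.398520973978589/0.9670159411177361 = 0.4121141720972605
cn(u+v) = (cn u·cn v − sn u·sn v·dn u·dn v)/D = -0.8810793742194728/0.9670159411177361 = -0.9111322127751766
dn(u+v) = (dn u·dn v − m·sn u·sn v·cn u·cn v)/D = 0.9433898168770578/0.9670159411177361 = 0.9755680095476297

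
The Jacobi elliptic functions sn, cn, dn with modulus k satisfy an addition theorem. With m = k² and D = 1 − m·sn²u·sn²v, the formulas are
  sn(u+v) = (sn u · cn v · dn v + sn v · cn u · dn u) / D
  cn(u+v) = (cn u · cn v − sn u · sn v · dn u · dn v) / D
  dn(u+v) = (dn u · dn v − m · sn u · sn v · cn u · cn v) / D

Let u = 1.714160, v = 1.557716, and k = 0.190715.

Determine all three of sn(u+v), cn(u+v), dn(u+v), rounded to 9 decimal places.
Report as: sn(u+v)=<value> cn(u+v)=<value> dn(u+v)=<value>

sn u = 0.9920184336567121, cn u = -0.1260929311471646, dn u = 0.981939960538615
sn v = 0.9996313023749424, cn v = 0.02715251944436105, dn v = 0.9816591081054717
m = k² = 0.036372211225
D = 1 − m·sn²u·sn²v = 0.964232475498917
sn(u+v) = (sn u·cn v·dn v + sn v·cn u·dn u)/D = -0.0973282640681571/0.964232475498917 = -0.1009385874685429
cn(u+v) = (cn u·cn v − sn u·sn v·dn u·dn v)/D = -0.9593078107782969/0.964232475498917 = -0.9948926583103603
dn(u+v) = (dn u·dn v − m·sn u·sn v·cn u·cn v)/D = 0.9640537954139891/0.964232475498917 = 0.9998146919031788

sn(u+v)=-0.100938587 cn(u+v)=-0.994892658 dn(u+v)=0.999814692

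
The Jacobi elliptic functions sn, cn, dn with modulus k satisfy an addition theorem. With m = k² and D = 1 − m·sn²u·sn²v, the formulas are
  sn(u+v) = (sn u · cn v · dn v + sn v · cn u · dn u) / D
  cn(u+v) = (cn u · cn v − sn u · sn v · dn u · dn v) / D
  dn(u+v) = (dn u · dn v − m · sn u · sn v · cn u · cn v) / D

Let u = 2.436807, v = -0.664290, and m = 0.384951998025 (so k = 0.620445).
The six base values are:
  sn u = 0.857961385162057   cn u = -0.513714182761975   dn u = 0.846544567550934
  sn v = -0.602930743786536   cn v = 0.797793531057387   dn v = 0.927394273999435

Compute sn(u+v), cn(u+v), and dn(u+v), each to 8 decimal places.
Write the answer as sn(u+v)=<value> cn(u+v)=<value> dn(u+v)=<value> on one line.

sn(u+v)=0.99999139 cn(u+v)=-0.00414999 dn(u+v)=0.78425419

m = k² = 0.384951998025
D = 1 − m·sn²u·sn²v = 0.8969905851307953
sn(u+v) = (sn u·cn v·dn v + sn v·cn u·dn u)/D = 0.8969828609382921/0.8969905851307953 = 0.9999913887697025
cn(u+v) = (cn u·cn v − sn u·sn v·dn u·dn v)/D = -0.003722498655899401/0.8969905851307953 = -0.004149986318258404
dn(u+v) = (dn u·dn v − m·sn u·sn v·cn u·cn v)/D = 0.7034686231978667/0.8969905851307953 = 0.7842541882368697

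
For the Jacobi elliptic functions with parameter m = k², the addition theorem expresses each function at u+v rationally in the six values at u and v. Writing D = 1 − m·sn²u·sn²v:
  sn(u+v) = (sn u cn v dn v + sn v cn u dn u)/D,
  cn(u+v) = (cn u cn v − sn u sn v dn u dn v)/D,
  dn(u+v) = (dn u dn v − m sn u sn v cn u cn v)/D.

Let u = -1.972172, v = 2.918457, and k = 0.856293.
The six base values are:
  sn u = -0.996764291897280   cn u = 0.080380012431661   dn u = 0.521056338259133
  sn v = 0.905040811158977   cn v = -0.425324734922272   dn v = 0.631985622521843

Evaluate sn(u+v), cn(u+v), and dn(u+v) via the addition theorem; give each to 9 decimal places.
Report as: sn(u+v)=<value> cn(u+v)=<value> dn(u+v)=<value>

m = k² = 0.733237701849
D = 1 − m·sn²u·sn²v = 0.403286233832854
sn(u+v) = (sn u·cn v·dn v + sn v·cn u·dn u)/D = 0.3058347471925882/0.403286233832854 = 0.7583565258003436
cn(u+v) = (cn u·cn v − sn u·sn v·dn u·dn v)/D = 0.2628780968599953/0.403286233832854 = 0.6518399955326712
dn(u+v) = (dn u·dn v − m·sn u·sn v·cn u·cn v)/D = 0.3066862838691078/0.403286233832854 = 0.7604680203297416

sn(u+v)=0.758356526 cn(u+v)=0.651839996 dn(u+v)=0.760468020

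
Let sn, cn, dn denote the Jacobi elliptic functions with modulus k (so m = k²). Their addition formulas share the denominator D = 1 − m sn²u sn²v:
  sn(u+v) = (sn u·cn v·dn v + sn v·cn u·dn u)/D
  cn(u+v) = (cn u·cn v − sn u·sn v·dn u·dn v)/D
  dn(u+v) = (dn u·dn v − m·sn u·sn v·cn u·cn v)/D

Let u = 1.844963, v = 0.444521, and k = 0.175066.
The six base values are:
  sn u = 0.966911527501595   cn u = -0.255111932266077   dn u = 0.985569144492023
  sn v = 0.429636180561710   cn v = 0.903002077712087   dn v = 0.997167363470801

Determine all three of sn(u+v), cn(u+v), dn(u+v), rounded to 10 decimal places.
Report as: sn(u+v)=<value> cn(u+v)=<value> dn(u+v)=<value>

sn(u+v)=0.7666812862 cn(u+v)=-0.6420278852 dn(u+v)=0.9909515822

m = k² = 0.030648104356
D = 1 − m·sn²u·sn²v = 0.9947109364199325
sn(u+v) = (sn u·cn v·dn v + sn v·cn u·dn u)/D = 0.7626262601447239/0.9947109364199325 = 0.7666812862131532
cn(u+v) = (cn u·cn v − sn u·sn v·dn u·dn v)/D = -0.6386321588920268/0.9947109364199325 = -0.64202788519701
dn(u+v) = (dn u·dn v − m·sn u·sn v·cn u·cn v)/D = 0.9857103762919503/0.9947109364199325 = 0.9909515822150542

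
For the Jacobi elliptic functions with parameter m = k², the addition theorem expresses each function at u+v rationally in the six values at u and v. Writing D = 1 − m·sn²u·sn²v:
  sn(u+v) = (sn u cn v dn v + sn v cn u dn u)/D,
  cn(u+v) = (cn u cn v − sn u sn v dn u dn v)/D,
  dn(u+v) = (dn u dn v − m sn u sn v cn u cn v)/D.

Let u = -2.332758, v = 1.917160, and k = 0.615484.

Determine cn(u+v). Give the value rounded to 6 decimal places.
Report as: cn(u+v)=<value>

cn(u+v)=0.916629

sn u = -0.8970061070958422, cn u = -0.4420181487594853, dn u = 0.8337825989065067
sn v = 0.9926163561195779, cn v = -0.1212962058923994, dn v = 0.7916772986923612
m = k² = 0.378820554256
D = 1 − m·sn²u·sn²v = 0.6996779711794403
cn(u+v) = (cn u·cn v − sn u·sn v·dn u·dn v)/D = 0.6413451061568763/0.6996779711794403 = 0.916628981581008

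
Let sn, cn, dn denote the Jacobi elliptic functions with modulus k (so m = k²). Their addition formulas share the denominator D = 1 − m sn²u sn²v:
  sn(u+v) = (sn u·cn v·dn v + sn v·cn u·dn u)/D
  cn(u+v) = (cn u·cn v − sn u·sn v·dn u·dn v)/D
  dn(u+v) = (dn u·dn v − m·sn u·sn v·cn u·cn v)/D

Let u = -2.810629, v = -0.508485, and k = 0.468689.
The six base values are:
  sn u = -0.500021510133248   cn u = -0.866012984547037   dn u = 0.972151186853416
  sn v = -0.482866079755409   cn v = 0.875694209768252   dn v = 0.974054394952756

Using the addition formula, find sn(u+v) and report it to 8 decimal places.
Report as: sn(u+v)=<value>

sn(u+v)=-0.02024165

m = k² = 0.219669378721
D = 1 − m·sn²u·sn²v = 0.9871943893512249
sn(u+v) = (sn u·cn v·dn v + sn v·cn u·dn u)/D = -0.0199824402517086/0.9871943893512249 = -0.02024164690081036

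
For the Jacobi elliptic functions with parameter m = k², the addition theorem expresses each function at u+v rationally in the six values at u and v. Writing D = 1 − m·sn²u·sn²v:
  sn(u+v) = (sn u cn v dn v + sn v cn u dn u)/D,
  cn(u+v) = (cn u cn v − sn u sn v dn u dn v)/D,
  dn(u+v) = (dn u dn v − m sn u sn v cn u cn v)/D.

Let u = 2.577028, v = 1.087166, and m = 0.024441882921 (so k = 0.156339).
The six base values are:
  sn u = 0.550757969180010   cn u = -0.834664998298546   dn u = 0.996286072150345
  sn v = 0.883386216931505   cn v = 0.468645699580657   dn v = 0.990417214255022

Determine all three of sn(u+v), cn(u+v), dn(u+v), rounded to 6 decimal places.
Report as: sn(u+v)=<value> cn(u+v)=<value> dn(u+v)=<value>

m = k² = 0.024441882921
D = 1 − m·sn²u·sn²v = 0.9942142791361433
sn(u+v) = (sn u·cn v·dn v + sn v·cn u·dn u)/D = -0.4789562215073256/0.9942142791361433 = -0.4817434546640015
cn(u+v) = (cn u·cn v − sn u·sn v·dn u·dn v)/D = -0.8712421998030322/0.9942142791361433 = -0.8763122981496911
dn(u+v) = (dn u·dn v − m·sn u·sn v·cn u·cn v)/D = 0.9913904820098197/0.9942142791361433 = 0.9971597700962643

sn(u+v)=-0.481743 cn(u+v)=-0.876312 dn(u+v)=0.997160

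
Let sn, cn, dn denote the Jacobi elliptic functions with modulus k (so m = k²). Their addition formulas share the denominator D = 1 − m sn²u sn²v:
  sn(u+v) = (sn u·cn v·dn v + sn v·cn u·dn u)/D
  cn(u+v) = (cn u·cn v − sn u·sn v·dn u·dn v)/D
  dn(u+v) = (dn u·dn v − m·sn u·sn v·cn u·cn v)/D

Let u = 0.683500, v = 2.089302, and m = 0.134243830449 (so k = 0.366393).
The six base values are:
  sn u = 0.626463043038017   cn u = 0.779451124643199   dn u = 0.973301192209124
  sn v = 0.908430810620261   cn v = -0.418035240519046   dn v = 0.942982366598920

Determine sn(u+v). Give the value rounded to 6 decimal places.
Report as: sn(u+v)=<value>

m = k² = 0.134243830449
D = 1 − m·sn²u·sn²v = 0.9565220600875221
sn(u+v) = (sn u·cn v·dn v + sn v·cn u·dn u)/D = 0.4422209500131093/0.9565220600875221 = 0.4623217471561983

sn(u+v)=0.462322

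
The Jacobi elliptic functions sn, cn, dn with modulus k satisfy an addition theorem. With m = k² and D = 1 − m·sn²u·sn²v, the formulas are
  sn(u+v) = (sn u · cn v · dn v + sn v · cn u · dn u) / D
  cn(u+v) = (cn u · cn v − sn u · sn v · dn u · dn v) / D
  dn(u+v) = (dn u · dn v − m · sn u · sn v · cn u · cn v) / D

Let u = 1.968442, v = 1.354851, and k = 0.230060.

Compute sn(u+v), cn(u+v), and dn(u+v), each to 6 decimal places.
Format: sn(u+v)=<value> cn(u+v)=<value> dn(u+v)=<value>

sn u = 0.9335614066256758, cn u = -0.3584174940751214, dn u = 0.9766635246783585
sn v = 0.9734107030005834, cn v = 0.2290668096514858, dn v = 0.9746022740681797
m = k² = 0.0529276036
D = 1 − m·sn²u·sn²v = 0.9562920694202738
sn(u+v) = (sn u·cn v·dn v + sn v·cn u·dn u)/D = -0.1323289402594086/0.9562920694202738 = -0.1383771177142873
cn(u+v) = (cn u·cn v − sn u·sn v·dn u·dn v)/D = -0.9470921674293013/0.9562920694202738 = -0.990379610701415
dn(u+v) = (dn u·dn v − m·sn u·sn v·cn u·cn v)/D = 0.9558073600359736/0.9562920694202738 = 0.9994931366683883

sn(u+v)=-0.138377 cn(u+v)=-0.990380 dn(u+v)=0.999493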